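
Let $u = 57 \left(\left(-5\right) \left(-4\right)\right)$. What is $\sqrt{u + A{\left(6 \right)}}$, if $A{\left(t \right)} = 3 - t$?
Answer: $\sqrt{1137} \approx 33.719$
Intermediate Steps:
$u = 1140$ ($u = 57 \cdot 20 = 1140$)
$\sqrt{u + A{\left(6 \right)}} = \sqrt{1140 + \left(3 - 6\right)} = \sqrt{1140 - 3} = \sqrt{1137}$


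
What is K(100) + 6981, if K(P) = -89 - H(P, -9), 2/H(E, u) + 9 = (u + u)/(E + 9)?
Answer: 6885326/999 ≈ 6892.2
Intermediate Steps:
H(E, u) = 2/(-9 + 2*u/(9 + E)) (H(E, u) = 2/(-9 + (u + u)/(E + 9)) = 2/(-9 + (2*u)/(9 + E)) = 2/(-9 + 2*u/(9 + E)))
K(P) = -89 - 2*(9 + P)/(-99 - 9*P) (K(P) = -89 - 2*(9 + P)/(-81 - 9*P + 2*(-9)) = -89 - 2*(9 + P)/(-81 - 9*P - 18) = -89 - 2*(9 + P)/(-99 - 9*P))
K(100) + 6981 = (-8793 - 799*100)/(9*(11 + 100)) + 6981 = (1/9)*(-8793 - 79900)/111 + 6981 = (1/9)*(1/111)*(-88693) + 6981 = -88693/999 + 6981 = 6885326/999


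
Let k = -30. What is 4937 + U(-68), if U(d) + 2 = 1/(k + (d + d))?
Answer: 819209/166 ≈ 4935.0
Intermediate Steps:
U(d) = -2 + 1/(-30 + 2*d) (U(d) = -2 + 1/(-30 + (d + d)) = -2 + 1/(-30 + 2*d))
4937 + U(-68) = 4937 + (61 - 4*(-68))/(2*(-15 - 68)) = 4937 + (1/2)*(61 + 272)/(-83) = 4937 + (1/2)*(-1/83)*333 = 4937 - 333/166 = 819209/166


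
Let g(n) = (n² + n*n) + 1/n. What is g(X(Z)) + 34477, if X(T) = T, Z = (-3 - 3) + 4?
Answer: 68969/2 ≈ 34485.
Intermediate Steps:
Z = -2 (Z = -6 + 4 = -2)
g(n) = 1/n + 2*n² (g(n) = (n² + n²) + 1/n = 2*n² + 1/n = 1/n + 2*n²)
g(X(Z)) + 34477 = (1 + 2*(-2)³)/(-2) + 34477 = -(1 + 2*(-8))/2 + 34477 = -(1 - 16)/2 + 34477 = -½*(-15) + 34477 = 15/2 + 34477 = 68969/2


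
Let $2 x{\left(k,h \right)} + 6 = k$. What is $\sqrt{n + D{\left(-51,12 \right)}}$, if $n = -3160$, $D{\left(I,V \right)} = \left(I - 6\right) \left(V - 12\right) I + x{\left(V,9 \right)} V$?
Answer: $2 i \sqrt{781} \approx 55.893 i$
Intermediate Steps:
$x{\left(k,h \right)} = -3 + \frac{k}{2}$
$D{\left(I,V \right)} = V \left(-3 + \frac{V}{2}\right) + I \left(-12 + V\right) \left(-6 + I\right)$ ($D{\left(I,V \right)} = \left(I - 6\right) \left(V - 12\right) I + \left(-3 + \frac{V}{2}\right) V = \left(-6 + I\right) \left(-12 + V\right) I + V \left(-3 + \frac{V}{2}\right) = \left(-12 + V\right) \left(-6 + I\right) I + V \left(-3 + \frac{V}{2}\right) = I \left(-12 + V\right) \left(-6 + I\right) + V \left(-3 + \frac{V}{2}\right) = V \left(-3 + \frac{V}{2}\right) + I \left(-12 + V\right) \left(-6 + I\right)$)
$\sqrt{n + D{\left(-51,12 \right)}} = \sqrt{-3160 + \left(- 12 \left(-51\right)^{2} + 72 \left(-51\right) + 12 \left(-51\right)^{2} + \frac{1}{2} \cdot 12 \left(-6 + 12\right) - \left(-306\right) 12\right)} = \sqrt{-3160 + \left(\left(-12\right) 2601 - 3672 + 12 \cdot 2601 + \frac{1}{2} \cdot 12 \cdot 6 + 3672\right)} = \sqrt{-3160 + \left(-31212 - 3672 + 31212 + 36 + 3672\right)} = \sqrt{-3160 + 36} = \sqrt{-3124} = 2 i \sqrt{781}$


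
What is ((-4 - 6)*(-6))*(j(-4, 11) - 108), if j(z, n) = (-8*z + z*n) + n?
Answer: -6540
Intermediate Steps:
j(z, n) = n - 8*z + n*z (j(z, n) = (-8*z + n*z) + n = n - 8*z + n*z)
((-4 - 6)*(-6))*(j(-4, 11) - 108) = ((-4 - 6)*(-6))*((11 - 8*(-4) + 11*(-4)) - 108) = (-10*(-6))*((11 + 32 - 44) - 108) = 60*(-1 - 108) = 60*(-109) = -6540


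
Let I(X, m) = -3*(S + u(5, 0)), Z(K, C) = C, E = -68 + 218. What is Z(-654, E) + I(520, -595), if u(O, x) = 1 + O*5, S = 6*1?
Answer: 54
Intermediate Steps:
E = 150
S = 6
u(O, x) = 1 + 5*O
I(X, m) = -96 (I(X, m) = -3*(6 + (1 + 5*5)) = -3*(6 + (1 + 25)) = -3*(6 + 26) = -3*32 = -96)
Z(-654, E) + I(520, -595) = 150 - 96 = 54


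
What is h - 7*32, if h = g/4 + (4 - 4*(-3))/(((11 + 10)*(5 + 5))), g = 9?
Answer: -93103/420 ≈ -221.67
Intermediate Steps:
h = 977/420 (h = 9/4 + (4 - 4*(-3))/(((11 + 10)*(5 + 5))) = 9*(¼) + (4 + 12)/((21*10)) = 9/4 + 16/210 = 9/4 + 16*(1/210) = 9/4 + 8/105 = 977/420 ≈ 2.3262)
h - 7*32 = 977/420 - 7*32 = 977/420 - 224 = -93103/420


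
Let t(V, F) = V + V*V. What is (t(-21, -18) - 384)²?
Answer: 1296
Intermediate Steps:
t(V, F) = V + V²
(t(-21, -18) - 384)² = (-21*(1 - 21) - 384)² = (-21*(-20) - 384)² = (420 - 384)² = 36² = 1296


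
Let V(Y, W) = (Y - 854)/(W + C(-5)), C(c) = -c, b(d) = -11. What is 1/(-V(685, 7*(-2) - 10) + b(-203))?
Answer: -19/378 ≈ -0.050265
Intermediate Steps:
V(Y, W) = (-854 + Y)/(5 + W) (V(Y, W) = (Y - 854)/(W - 1*(-5)) = (-854 + Y)/(W + 5) = (-854 + Y)/(5 + W))
1/(-V(685, 7*(-2) - 10) + b(-203)) = 1/(-(-854 + 685)/(5 + (7*(-2) - 10)) - 11) = 1/(-(-169)/(5 + (-14 - 10)) - 11) = 1/(-(-169)/(5 - 24) - 11) = 1/(-(-169)/(-19) - 11) = 1/(-(-1)*(-169)/19 - 11) = 1/(-1*169/19 - 11) = 1/(-169/19 - 11) = 1/(-378/19) = -19/378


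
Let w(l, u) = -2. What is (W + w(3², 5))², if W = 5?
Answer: 9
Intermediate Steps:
(W + w(3², 5))² = (5 - 2)² = 3² = 9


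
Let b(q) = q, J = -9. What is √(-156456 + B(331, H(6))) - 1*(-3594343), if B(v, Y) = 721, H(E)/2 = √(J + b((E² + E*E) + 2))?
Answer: 3594343 + I*√155735 ≈ 3.5943e+6 + 394.63*I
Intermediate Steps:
H(E) = 2*√(-7 + 2*E²) (H(E) = 2*√(-9 + ((E² + E*E) + 2)) = 2*√(-9 + ((E² + E²) + 2)) = 2*√(-9 + (2*E² + 2)) = 2*√(-9 + (2 + 2*E²)) = 2*√(-7 + 2*E²))
√(-156456 + B(331, H(6))) - 1*(-3594343) = √(-156456 + 721) - 1*(-3594343) = √(-155735) + 3594343 = I*√155735 + 3594343 = 3594343 + I*√155735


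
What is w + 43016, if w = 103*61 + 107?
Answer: 49406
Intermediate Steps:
w = 6390 (w = 6283 + 107 = 6390)
w + 43016 = 6390 + 43016 = 49406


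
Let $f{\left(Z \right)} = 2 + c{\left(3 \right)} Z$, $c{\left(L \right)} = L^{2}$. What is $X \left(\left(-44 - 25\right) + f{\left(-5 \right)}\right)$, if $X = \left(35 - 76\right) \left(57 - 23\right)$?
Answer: $156128$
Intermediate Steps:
$f{\left(Z \right)} = 2 + 9 Z$ ($f{\left(Z \right)} = 2 + 3^{2} Z = 2 + 9 Z$)
$X = -1394$ ($X = \left(-41\right) 34 = -1394$)
$X \left(\left(-44 - 25\right) + f{\left(-5 \right)}\right) = - 1394 \left(\left(-44 - 25\right) + \left(2 + 9 \left(-5\right)\right)\right) = - 1394 \left(-69 + \left(2 - 45\right)\right) = - 1394 \left(-69 - 43\right) = \left(-1394\right) \left(-112\right) = 156128$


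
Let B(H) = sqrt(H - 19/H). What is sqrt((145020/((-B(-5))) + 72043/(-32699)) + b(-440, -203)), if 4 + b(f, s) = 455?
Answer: sqrt(479864560994 + 25843158606170*I*sqrt(30))/32699 ≈ 257.71 + 256.84*I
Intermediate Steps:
b(f, s) = 451 (b(f, s) = -4 + 455 = 451)
sqrt((145020/((-B(-5))) + 72043/(-32699)) + b(-440, -203)) = sqrt((145020/((-sqrt(-5 - 19/(-5)))) + 72043/(-32699)) + 451) = sqrt((145020/((-sqrt(-5 - 19*(-1/5)))) + 72043*(-1/32699)) + 451) = sqrt((145020/((-sqrt(-5 + 19/5))) - 72043/32699) + 451) = sqrt((145020/((-sqrt(-6/5))) - 72043/32699) + 451) = sqrt((145020/((-I*sqrt(30)/5)) - 72043/32699) + 451) = sqrt((145020*(I*sqrt(30)/6) - 72043/32699) + 451) = sqrt((24170*I*sqrt(30) - 72043/32699) + 451) = sqrt((-72043/32699 + 24170*I*sqrt(30)) + 451) = sqrt(14675206/32699 + 24170*I*sqrt(30))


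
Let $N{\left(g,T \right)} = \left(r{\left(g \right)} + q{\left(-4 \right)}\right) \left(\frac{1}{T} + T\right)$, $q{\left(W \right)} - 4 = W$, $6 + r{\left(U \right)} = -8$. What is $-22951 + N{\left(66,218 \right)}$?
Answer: $- \frac{2834334}{109} \approx -26003.0$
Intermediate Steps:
$r{\left(U \right)} = -14$ ($r{\left(U \right)} = -6 - 8 = -14$)
$q{\left(W \right)} = 4 + W$
$N{\left(g,T \right)} = - 14 T - \frac{14}{T}$ ($N{\left(g,T \right)} = \left(-14 + \left(4 - 4\right)\right) \left(\frac{1}{T} + T\right) = \left(-14 + 0\right) \left(T + \frac{1}{T}\right) = - 14 \left(T + \frac{1}{T}\right) = - 14 T - \frac{14}{T}$)
$-22951 + N{\left(66,218 \right)} = -22951 - \left(3052 + \frac{14}{218}\right) = -22951 - \frac{332675}{109} = - \frac{2834334}{109}$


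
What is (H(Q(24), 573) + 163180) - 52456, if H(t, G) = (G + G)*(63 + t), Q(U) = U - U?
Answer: 182922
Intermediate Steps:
Q(U) = 0
H(t, G) = 2*G*(63 + t) (H(t, G) = (2*G)*(63 + t) = 2*G*(63 + t))
(H(Q(24), 573) + 163180) - 52456 = (2*573*(63 + 0) + 163180) - 52456 = (2*573*63 + 163180) - 52456 = (72198 + 163180) - 52456 = 235378 - 52456 = 182922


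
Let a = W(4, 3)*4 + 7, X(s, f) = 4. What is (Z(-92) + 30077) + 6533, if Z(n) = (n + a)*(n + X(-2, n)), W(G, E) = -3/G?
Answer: 44354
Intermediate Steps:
a = 4 (a = -3/4*4 + 7 = -3*¼*4 + 7 = -¾*4 + 7 = -3 + 7 = 4)
Z(n) = (4 + n)² (Z(n) = (n + 4)*(n + 4) = (4 + n)*(4 + n) = (4 + n)²)
(Z(-92) + 30077) + 6533 = ((16 + (-92)² + 8*(-92)) + 30077) + 6533 = ((16 + 8464 - 736) + 30077) + 6533 = (7744 + 30077) + 6533 = 37821 + 6533 = 44354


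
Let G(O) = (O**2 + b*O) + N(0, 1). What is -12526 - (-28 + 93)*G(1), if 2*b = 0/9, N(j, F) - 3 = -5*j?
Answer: -12786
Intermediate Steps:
N(j, F) = 3 - 5*j
b = 0 (b = (0/9)/2 = (0*(1/9))/2 = (1/2)*0 = 0)
G(O) = 3 + O**2 (G(O) = (O**2 + 0*O) + (3 - 5*0) = (O**2 + 0) + (3 + 0) = O**2 + 3 = 3 + O**2)
-12526 - (-28 + 93)*G(1) = -12526 - (-28 + 93)*(3 + 1**2) = -12526 - 65*(3 + 1) = -12526 - 65*4 = -12526 - 1*260 = -12526 - 260 = -12786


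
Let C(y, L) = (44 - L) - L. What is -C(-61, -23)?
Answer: -90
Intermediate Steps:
C(y, L) = 44 - 2*L
-C(-61, -23) = -(44 - 2*(-23)) = -(44 + 46) = -1*90 = -90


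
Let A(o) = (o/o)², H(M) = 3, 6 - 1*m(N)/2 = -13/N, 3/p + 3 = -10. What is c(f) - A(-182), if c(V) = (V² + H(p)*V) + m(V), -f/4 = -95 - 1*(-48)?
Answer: 3376399/94 ≈ 35919.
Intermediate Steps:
p = -3/13 (p = 3/(-3 - 10) = 3/(-13) = 3*(-1/13) = -3/13 ≈ -0.23077)
m(N) = 12 + 26/N (m(N) = 12 - (-26)/N = 12 + 26/N)
f = 188 (f = -4*(-95 - 1*(-48)) = -4*(-95 + 48) = -4*(-47) = 188)
c(V) = 12 + V² + 3*V + 26/V (c(V) = (V² + 3*V) + (12 + 26/V) = 12 + V² + 3*V + 26/V)
A(o) = 1 (A(o) = 1² = 1)
c(f) - A(-182) = (12 + 188² + 3*188 + 26/188) - 1*1 = (12 + 35344 + 564 + 26*(1/188)) - 1 = (12 + 35344 + 564 + 13/94) - 1 = 3376493/94 - 1 = 3376399/94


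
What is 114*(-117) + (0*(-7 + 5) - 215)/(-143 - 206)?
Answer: -4654747/349 ≈ -13337.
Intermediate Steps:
114*(-117) + (0*(-7 + 5) - 215)/(-143 - 206) = -13338 + (0*(-2) - 215)/(-349) = -13338 + (0 - 215)*(-1/349) = -13338 - 215*(-1/349) = -13338 + 215/349 = -4654747/349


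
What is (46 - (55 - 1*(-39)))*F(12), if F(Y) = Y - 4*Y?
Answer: 1728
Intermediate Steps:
F(Y) = -3*Y
(46 - (55 - 1*(-39)))*F(12) = (46 - (55 - 1*(-39)))*(-3*12) = (46 - (55 + 39))*(-36) = (46 - 1*94)*(-36) = (46 - 94)*(-36) = -48*(-36) = 1728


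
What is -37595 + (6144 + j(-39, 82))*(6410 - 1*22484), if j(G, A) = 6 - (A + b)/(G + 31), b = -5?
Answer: -396189629/4 ≈ -9.9047e+7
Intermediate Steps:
j(G, A) = 6 - (-5 + A)/(31 + G) (j(G, A) = 6 - (A - 5)/(G + 31) = 6 - (-5 + A)/(31 + G))
-37595 + (6144 + j(-39, 82))*(6410 - 1*22484) = -37595 + (6144 + (191 - 1*82 + 6*(-39))/(31 - 39))*(6410 - 1*22484) = -37595 + (6144 + (191 - 82 - 234)/(-8))*(6410 - 22484) = -37595 + (6144 - ⅛*(-125))*(-16074) = -37595 + (6144 + 125/8)*(-16074) = -37595 + (49277/8)*(-16074) = -37595 - 396039249/4 = -396189629/4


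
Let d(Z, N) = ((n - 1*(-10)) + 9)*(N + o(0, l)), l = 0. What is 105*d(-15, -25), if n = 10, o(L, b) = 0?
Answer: -76125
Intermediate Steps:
d(Z, N) = 29*N (d(Z, N) = ((10 - 1*(-10)) + 9)*(N + 0) = ((10 + 10) + 9)*N = (20 + 9)*N = 29*N)
105*d(-15, -25) = 105*(29*(-25)) = 105*(-725) = -76125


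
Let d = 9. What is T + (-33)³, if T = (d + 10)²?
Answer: -35576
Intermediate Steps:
T = 361 (T = (9 + 10)² = 19² = 361)
T + (-33)³ = 361 + (-33)³ = 361 - 35937 = -35576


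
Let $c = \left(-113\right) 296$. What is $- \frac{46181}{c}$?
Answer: $\frac{46181}{33448} \approx 1.3807$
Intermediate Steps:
$c = -33448$
$- \frac{46181}{c} = - \frac{46181}{-33448} = \left(-46181\right) \left(- \frac{1}{33448}\right) = \frac{46181}{33448}$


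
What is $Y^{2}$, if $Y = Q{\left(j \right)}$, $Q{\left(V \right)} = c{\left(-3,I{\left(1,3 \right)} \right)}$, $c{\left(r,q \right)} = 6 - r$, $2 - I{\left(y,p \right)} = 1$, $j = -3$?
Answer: $81$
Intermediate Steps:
$I{\left(y,p \right)} = 1$ ($I{\left(y,p \right)} = 2 - 1 = 1$)
$Q{\left(V \right)} = 9$ ($Q{\left(V \right)} = 6 - -3 = 6 + 3 = 9$)
$Y = 9$
$Y^{2} = 9^{2} = 81$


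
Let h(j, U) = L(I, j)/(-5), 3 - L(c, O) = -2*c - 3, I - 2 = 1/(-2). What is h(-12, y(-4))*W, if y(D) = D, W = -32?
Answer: 288/5 ≈ 57.600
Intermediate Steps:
I = 3/2 (I = 2 + 1/(-2) = 2 - 1/2 = 3/2 ≈ 1.5000)
L(c, O) = 6 + 2*c (L(c, O) = 3 - (-2*c - 3) = 3 - (-3 - 2*c) = 3 + (3 + 2*c) = 6 + 2*c)
h(j, U) = -9/5 (h(j, U) = (6 + 2*(3/2))/(-5) = (6 + 3)*(-1/5) = 9*(-1/5) = -9/5)
h(-12, y(-4))*W = -9/5*(-32) = 288/5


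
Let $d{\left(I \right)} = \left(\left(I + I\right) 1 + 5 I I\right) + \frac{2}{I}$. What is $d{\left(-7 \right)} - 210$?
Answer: $\frac{145}{7} \approx 20.714$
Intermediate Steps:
$d{\left(I \right)} = 2 I + \frac{2}{I} + 5 I^{2}$ ($d{\left(I \right)} = \left(2 I 1 + 5 I^{2}\right) + \frac{2}{I} = \left(2 I + 5 I^{2}\right) + \frac{2}{I} = 2 I + \frac{2}{I} + 5 I^{2}$)
$d{\left(-7 \right)} - 210 = \frac{2 + \left(-7\right)^{2} \left(2 + 5 \left(-7\right)\right)}{-7} - 210 = - \frac{2 + 49 \left(2 - 35\right)}{7} - 210 = - \frac{2 + 49 \left(-33\right)}{7} - 210 = - \frac{2 - 1617}{7} - 210 = \left(- \frac{1}{7}\right) \left(-1615\right) - 210 = \frac{1615}{7} - 210 = \frac{145}{7}$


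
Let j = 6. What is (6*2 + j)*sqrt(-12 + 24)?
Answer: 36*sqrt(3) ≈ 62.354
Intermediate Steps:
(6*2 + j)*sqrt(-12 + 24) = (6*2 + 6)*sqrt(-12 + 24) = (12 + 6)*sqrt(12) = 18*(2*sqrt(3)) = 36*sqrt(3)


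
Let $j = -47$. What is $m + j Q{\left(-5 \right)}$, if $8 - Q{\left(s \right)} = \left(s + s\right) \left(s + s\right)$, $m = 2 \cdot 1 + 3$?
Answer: $4329$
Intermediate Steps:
$m = 5$ ($m = 2 + 3 = 5$)
$Q{\left(s \right)} = 8 - 4 s^{2}$ ($Q{\left(s \right)} = 8 - \left(s + s\right) \left(s + s\right) = 8 - 2 s 2 s = 8 - 4 s^{2}$)
$m + j Q{\left(-5 \right)} = 5 - 47 \left(8 - 4 \left(-5\right)^{2}\right) = 5 - 47 \left(8 - 100\right) = 5 - -4324 = 5 + 4324 = 4329$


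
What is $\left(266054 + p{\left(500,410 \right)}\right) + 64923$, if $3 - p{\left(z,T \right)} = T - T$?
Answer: $330980$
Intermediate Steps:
$p{\left(z,T \right)} = 3$ ($p{\left(z,T \right)} = 3 - \left(T - T\right) = 3 - 0 = 3 + 0 = 3$)
$\left(266054 + p{\left(500,410 \right)}\right) + 64923 = \left(266054 + 3\right) + 64923 = 266057 + 64923 = 330980$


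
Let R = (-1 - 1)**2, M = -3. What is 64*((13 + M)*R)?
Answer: 2560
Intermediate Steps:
R = 4 (R = (-2)**2 = 4)
64*((13 + M)*R) = 64*((13 - 3)*4) = 64*(10*4) = 64*40 = 2560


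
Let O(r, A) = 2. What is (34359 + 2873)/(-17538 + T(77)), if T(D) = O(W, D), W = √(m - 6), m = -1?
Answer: -2327/1096 ≈ -2.1232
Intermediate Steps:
W = I*√7 (W = √(-1 - 6) = √(-7) = I*√7 ≈ 2.6458*I)
T(D) = 2
(34359 + 2873)/(-17538 + T(77)) = (34359 + 2873)/(-17538 + 2) = 37232/(-17536) = 37232*(-1/17536) = -2327/1096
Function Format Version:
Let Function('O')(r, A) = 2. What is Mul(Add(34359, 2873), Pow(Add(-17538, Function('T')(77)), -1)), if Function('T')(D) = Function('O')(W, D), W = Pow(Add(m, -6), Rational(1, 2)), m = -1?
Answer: Rational(-2327, 1096) ≈ -2.1232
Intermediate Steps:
W = Mul(I, Pow(7, Rational(1, 2))) (W = Pow(Add(-1, -6), Rational(1, 2)) = Pow(-7, Rational(1, 2)) = Mul(I, Pow(7, Rational(1, 2))) ≈ Mul(2.6458, I))
Function('T')(D) = 2
Mul(Add(34359, 2873), Pow(Add(-17538, Function('T')(77)), -1)) = Mul(Add(34359, 2873), Pow(Add(-17538, 2), -1)) = Mul(37232, Pow(-17536, -1)) = Mul(37232, Rational(-1, 17536)) = Rational(-2327, 1096)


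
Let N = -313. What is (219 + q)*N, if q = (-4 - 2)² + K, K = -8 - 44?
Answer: -63539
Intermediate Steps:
K = -52
q = -16 (q = (-4 - 2)² - 52 = (-6)² - 52 = 36 - 52 = -16)
(219 + q)*N = (219 - 16)*(-313) = 203*(-313) = -63539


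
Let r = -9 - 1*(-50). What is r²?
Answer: 1681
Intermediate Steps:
r = 41 (r = -9 + 50 = 41)
r² = 41² = 1681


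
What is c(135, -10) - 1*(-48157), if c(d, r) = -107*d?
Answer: 33712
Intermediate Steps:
c(135, -10) - 1*(-48157) = -107*135 - 1*(-48157) = -14445 + 48157 = 33712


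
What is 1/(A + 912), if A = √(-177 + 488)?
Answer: 912/831433 - √311/831433 ≈ 0.0010757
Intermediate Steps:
A = √311 ≈ 17.635
1/(A + 912) = 1/(√311 + 912) = 1/(912 + √311)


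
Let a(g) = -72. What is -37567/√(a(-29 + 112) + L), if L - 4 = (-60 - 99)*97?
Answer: 37567*I*√15491/15491 ≈ 301.83*I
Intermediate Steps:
L = -15419 (L = 4 + (-60 - 99)*97 = 4 - 159*97 = 4 - 15423 = -15419)
-37567/√(a(-29 + 112) + L) = -37567/√(-72 - 15419) = -37567*(-I*√15491/15491) = -(-37567)*I*√15491/15491 = 37567*I*√15491/15491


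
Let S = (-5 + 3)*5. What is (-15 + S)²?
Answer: 625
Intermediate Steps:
S = -10 (S = -2*5 = -10)
(-15 + S)² = (-15 - 10)² = (-25)² = 625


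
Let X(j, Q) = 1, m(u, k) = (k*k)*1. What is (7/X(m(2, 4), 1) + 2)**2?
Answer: 81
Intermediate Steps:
m(u, k) = k**2 (m(u, k) = k**2*1 = k**2)
(7/X(m(2, 4), 1) + 2)**2 = (7/1 + 2)**2 = (7*1 + 2)**2 = (7 + 2)**2 = 9**2 = 81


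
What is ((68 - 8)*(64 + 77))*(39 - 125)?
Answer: -727560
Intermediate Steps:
((68 - 8)*(64 + 77))*(39 - 125) = (60*141)*(-86) = 8460*(-86) = -727560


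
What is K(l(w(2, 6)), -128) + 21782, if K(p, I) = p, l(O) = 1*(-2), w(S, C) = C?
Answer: 21780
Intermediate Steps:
l(O) = -2
K(l(w(2, 6)), -128) + 21782 = -2 + 21782 = 21780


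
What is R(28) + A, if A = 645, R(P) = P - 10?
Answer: 663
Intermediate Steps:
R(P) = -10 + P
R(28) + A = (-10 + 28) + 645 = 18 + 645 = 663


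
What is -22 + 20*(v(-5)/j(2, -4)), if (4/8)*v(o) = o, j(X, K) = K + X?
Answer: 78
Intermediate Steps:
v(o) = 2*o
-22 + 20*(v(-5)/j(2, -4)) = -22 + 20*((2*(-5))/(-4 + 2)) = -22 + 20*(-10/(-2)) = -22 + 20*(-10*(-½)) = -22 + 20*5 = -22 + 100 = 78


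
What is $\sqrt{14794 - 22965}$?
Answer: $i \sqrt{8171} \approx 90.394 i$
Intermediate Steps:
$\sqrt{14794 - 22965} = \sqrt{-8171} = i \sqrt{8171}$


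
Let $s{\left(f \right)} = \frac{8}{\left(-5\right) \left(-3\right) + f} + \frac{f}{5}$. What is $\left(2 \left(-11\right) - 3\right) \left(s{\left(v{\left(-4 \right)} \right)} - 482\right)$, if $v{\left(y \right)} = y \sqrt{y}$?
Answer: $\frac{3479450}{289} + \frac{9960 i}{289} \approx 12040.0 + 34.464 i$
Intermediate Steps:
$v{\left(y \right)} = y^{\frac{3}{2}}$
$s{\left(f \right)} = \frac{8}{15 + f} + \frac{f}{5}$ ($s{\left(f \right)} = \frac{8}{15 + f} + f \frac{1}{5} = \frac{8}{15 + f} + \frac{f}{5}$)
$\left(2 \left(-11\right) - 3\right) \left(s{\left(v{\left(-4 \right)} \right)} - 482\right) = \left(2 \left(-11\right) - 3\right) \left(\frac{40 + \left(\left(-4\right)^{\frac{3}{2}}\right)^{2} + 15 \left(-4\right)^{\frac{3}{2}}}{5 \left(15 + \left(-4\right)^{\frac{3}{2}}\right)} - 482\right) = \left(-22 - 3\right) \left(\frac{40 + \left(- 8 i\right)^{2} + 15 \left(- 8 i\right)}{5 \left(15 - 8 i\right)} - 482\right) = - 25 \left(\frac{\frac{15 + 8 i}{289} \left(40 - 64 - 120 i\right)}{5} - 482\right) = - 25 \left(\frac{\frac{15 + 8 i}{289} \left(-24 - 120 i\right)}{5} - 482\right) = - 25 \left(\frac{\left(-24 - 120 i\right) \left(15 + 8 i\right)}{1445} - 482\right) = - 25 \left(-482 + \frac{\left(-24 - 120 i\right) \left(15 + 8 i\right)}{1445}\right) = 12050 - \frac{5 \left(-24 - 120 i\right) \left(15 + 8 i\right)}{289}$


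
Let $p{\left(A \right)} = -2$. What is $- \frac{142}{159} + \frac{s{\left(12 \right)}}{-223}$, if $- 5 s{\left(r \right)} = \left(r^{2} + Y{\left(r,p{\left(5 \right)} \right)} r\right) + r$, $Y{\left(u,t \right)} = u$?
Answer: $- \frac{22126}{35457} \approx -0.62402$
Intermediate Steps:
$s{\left(r \right)} = - \frac{2 r^{2}}{5} - \frac{r}{5}$ ($s{\left(r \right)} = - \frac{\left(r^{2} + r r\right) + r}{5} = - \frac{\left(r^{2} + r^{2}\right) + r}{5} = - \frac{2 r^{2} + r}{5} = - \frac{r + 2 r^{2}}{5} = - \frac{2 r^{2}}{5} - \frac{r}{5}$)
$- \frac{142}{159} + \frac{s{\left(12 \right)}}{-223} = - \frac{142}{159} + \frac{\left(- \frac{1}{5}\right) 12 \left(1 + 2 \cdot 12\right)}{-223} = \left(-142\right) \frac{1}{159} + \left(- \frac{1}{5}\right) 12 \left(1 + 24\right) \left(- \frac{1}{223}\right) = - \frac{142}{159} + \left(- \frac{1}{5}\right) 12 \cdot 25 \left(- \frac{1}{223}\right) = - \frac{142}{159} - - \frac{60}{223} = - \frac{142}{159} + \frac{60}{223} = - \frac{22126}{35457}$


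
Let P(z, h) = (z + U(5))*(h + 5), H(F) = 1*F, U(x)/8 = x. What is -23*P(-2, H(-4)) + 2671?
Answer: 1797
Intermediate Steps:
U(x) = 8*x
H(F) = F
P(z, h) = (5 + h)*(40 + z) (P(z, h) = (z + 8*5)*(h + 5) = (z + 40)*(5 + h) = (40 + z)*(5 + h) = (5 + h)*(40 + z))
-23*P(-2, H(-4)) + 2671 = -23*(200 + 5*(-2) + 40*(-4) - 4*(-2)) + 2671 = -23*(200 - 10 - 160 + 8) + 2671 = -23*38 + 2671 = -874 + 2671 = 1797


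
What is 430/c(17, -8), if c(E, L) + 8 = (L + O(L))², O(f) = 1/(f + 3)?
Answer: 10750/1481 ≈ 7.2586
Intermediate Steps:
O(f) = 1/(3 + f)
c(E, L) = -8 + (L + 1/(3 + L))²
430/c(17, -8) = 430/(-8 + (-8 + 1/(3 - 8))²) = 430/(-8 + (-8 + 1/(-5))²) = 430/(-8 + (-8 - ⅕)²) = 430/(-8 + (-41/5)²) = 430/(-8 + 1681/25) = 430/(1481/25) = 430*(25/1481) = 10750/1481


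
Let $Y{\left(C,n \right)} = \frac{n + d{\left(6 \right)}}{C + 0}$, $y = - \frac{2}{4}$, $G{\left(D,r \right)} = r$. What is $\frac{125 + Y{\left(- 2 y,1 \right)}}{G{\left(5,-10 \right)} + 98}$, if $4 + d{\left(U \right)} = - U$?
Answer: $\frac{29}{22} \approx 1.3182$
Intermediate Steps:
$d{\left(U \right)} = -4 - U$
$y = - \frac{1}{2}$ ($y = \left(-2\right) \frac{1}{4} = - \frac{1}{2} \approx -0.5$)
$Y{\left(C,n \right)} = \frac{-10 + n}{C}$ ($Y{\left(C,n \right)} = \frac{n - 10}{C + 0} = \frac{n - 10}{C} = \frac{-10 + n}{C}$)
$\frac{125 + Y{\left(- 2 y,1 \right)}}{G{\left(5,-10 \right)} + 98} = \frac{125 + \frac{-10 + 1}{\left(-2\right) \left(- \frac{1}{2}\right)}}{-10 + 98} = \frac{125 + 1^{-1} \left(-9\right)}{88} = \left(125 + 1 \left(-9\right)\right) \frac{1}{88} = \left(125 - 9\right) \frac{1}{88} = 116 \cdot \frac{1}{88} = \frac{29}{22}$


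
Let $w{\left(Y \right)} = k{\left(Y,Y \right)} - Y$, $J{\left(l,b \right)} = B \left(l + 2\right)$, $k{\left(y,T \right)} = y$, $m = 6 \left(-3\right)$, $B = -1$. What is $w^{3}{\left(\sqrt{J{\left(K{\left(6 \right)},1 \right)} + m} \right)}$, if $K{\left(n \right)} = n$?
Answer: $0$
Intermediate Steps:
$m = -18$
$J{\left(l,b \right)} = -2 - l$ ($J{\left(l,b \right)} = - (l + 2) = - (2 + l) = -2 - l$)
$w{\left(Y \right)} = 0$ ($w{\left(Y \right)} = Y - Y = 0$)
$w^{3}{\left(\sqrt{J{\left(K{\left(6 \right)},1 \right)} + m} \right)} = 0^{3} = 0$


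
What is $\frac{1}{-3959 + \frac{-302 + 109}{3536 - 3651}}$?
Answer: $- \frac{115}{455092} \approx -0.0002527$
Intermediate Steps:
$\frac{1}{-3959 + \frac{-302 + 109}{3536 - 3651}} = \frac{1}{-3959 - \frac{193}{-115}} = \frac{1}{-3959 - - \frac{193}{115}} = \frac{1}{-3959 + \frac{193}{115}} = \frac{1}{- \frac{455092}{115}} = - \frac{115}{455092}$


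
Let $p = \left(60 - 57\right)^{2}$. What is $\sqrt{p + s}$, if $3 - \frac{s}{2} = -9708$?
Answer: $3 \sqrt{2159} \approx 139.4$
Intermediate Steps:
$s = 19422$ ($s = 6 - -19416 = 6 + 19416 = 19422$)
$p = 9$ ($p = 3^{2} = 9$)
$\sqrt{p + s} = \sqrt{9 + 19422} = \sqrt{19431} = 3 \sqrt{2159}$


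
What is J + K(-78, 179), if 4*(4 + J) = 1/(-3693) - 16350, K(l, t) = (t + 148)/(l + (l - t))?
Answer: -20252109509/4948620 ≈ -4092.5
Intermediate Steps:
K(l, t) = (148 + t)/(-t + 2*l)
J = -60439639/14772 (J = -4 + (1/(-3693) - 16350)/4 = -4 + (-1/3693 - 16350)/4 = -4 + (¼)*(-60380551/3693) = -4 - 60380551/14772 = -60439639/14772 ≈ -4091.5)
J + K(-78, 179) = -60439639/14772 + (148 + 179)/(-1*179 + 2*(-78)) = -60439639/14772 + 327/(-179 - 156) = -60439639/14772 + 327/(-335) = -60439639/14772 - 1/335*327 = -60439639/14772 - 327/335 = -20252109509/4948620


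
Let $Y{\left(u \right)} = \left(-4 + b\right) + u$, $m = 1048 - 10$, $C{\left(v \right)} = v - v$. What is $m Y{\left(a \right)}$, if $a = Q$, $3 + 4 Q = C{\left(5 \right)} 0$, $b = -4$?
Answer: $- \frac{18165}{2} \approx -9082.5$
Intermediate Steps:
$C{\left(v \right)} = 0$
$Q = - \frac{3}{4}$ ($Q = - \frac{3}{4} + \frac{0 \cdot 0}{4} = - \frac{3}{4} + \frac{1}{4} \cdot 0 = - \frac{3}{4} + 0 = - \frac{3}{4} \approx -0.75$)
$a = - \frac{3}{4} \approx -0.75$
$m = 1038$ ($m = 1048 - 10 = 1038$)
$Y{\left(u \right)} = -8 + u$ ($Y{\left(u \right)} = \left(-4 - 4\right) + u = -8 + u$)
$m Y{\left(a \right)} = 1038 \left(-8 - \frac{3}{4}\right) = 1038 \left(- \frac{35}{4}\right) = - \frac{18165}{2}$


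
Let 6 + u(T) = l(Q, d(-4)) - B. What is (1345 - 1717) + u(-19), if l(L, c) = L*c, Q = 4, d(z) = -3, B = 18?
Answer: -408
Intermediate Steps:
u(T) = -36 (u(T) = -6 + (4*(-3) - 1*18) = -6 + (-12 - 18) = -6 - 30 = -36)
(1345 - 1717) + u(-19) = (1345 - 1717) - 36 = -372 - 36 = -408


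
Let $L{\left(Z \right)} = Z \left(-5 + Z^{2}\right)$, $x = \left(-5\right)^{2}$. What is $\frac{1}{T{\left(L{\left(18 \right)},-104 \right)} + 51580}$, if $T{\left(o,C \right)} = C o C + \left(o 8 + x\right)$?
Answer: $\frac{1}{62203013} \approx 1.6076 \cdot 10^{-8}$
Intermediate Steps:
$x = 25$
$T{\left(o,C \right)} = 25 + 8 o + o C^{2}$ ($T{\left(o,C \right)} = C o C + \left(o 8 + 25\right) = o C^{2} + \left(8 o + 25\right) = o C^{2} + \left(25 + 8 o\right) = 25 + 8 o + o C^{2}$)
$\frac{1}{T{\left(L{\left(18 \right)},-104 \right)} + 51580} = \frac{1}{\left(25 + 8 \cdot 18 \left(-5 + 18^{2}\right) + 18 \left(-5 + 18^{2}\right) \left(-104\right)^{2}\right) + 51580} = \frac{1}{\left(25 + 8 \cdot 18 \left(-5 + 324\right) + 18 \left(-5 + 324\right) 10816\right) + 51580} = \frac{1}{\left(25 + 8 \cdot 18 \cdot 319 + 18 \cdot 319 \cdot 10816\right) + 51580} = \frac{1}{\left(25 + 8 \cdot 5742 + 5742 \cdot 10816\right) + 51580} = \frac{1}{\left(25 + 45936 + 62105472\right) + 51580} = \frac{1}{62151433 + 51580} = \frac{1}{62203013}$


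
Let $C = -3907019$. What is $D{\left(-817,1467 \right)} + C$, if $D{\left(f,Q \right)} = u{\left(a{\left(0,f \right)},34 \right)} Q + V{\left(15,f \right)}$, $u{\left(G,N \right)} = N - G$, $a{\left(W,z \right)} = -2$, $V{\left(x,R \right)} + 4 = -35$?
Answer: $-3854246$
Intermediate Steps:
$V{\left(x,R \right)} = -39$ ($V{\left(x,R \right)} = -4 - 35 = -39$)
$D{\left(f,Q \right)} = -39 + 36 Q$ ($D{\left(f,Q \right)} = \left(34 - -2\right) Q - 39 = \left(34 + 2\right) Q - 39 = 36 Q - 39 = -39 + 36 Q$)
$D{\left(-817,1467 \right)} + C = \left(-39 + 36 \cdot 1467\right) - 3907019 = \left(-39 + 52812\right) - 3907019 = 52773 - 3907019 = -3854246$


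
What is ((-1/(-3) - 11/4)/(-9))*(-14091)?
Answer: -136213/36 ≈ -3783.7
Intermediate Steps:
((-1/(-3) - 11/4)/(-9))*(-14091) = ((-1*(-⅓) - 11*¼)*(-⅑))*(-14091) = ((⅓ - 11/4)*(-⅑))*(-14091) = -29/12*(-⅑)*(-14091) = (29/108)*(-14091) = -136213/36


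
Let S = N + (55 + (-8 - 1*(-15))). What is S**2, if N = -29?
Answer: 1089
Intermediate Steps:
S = 33 (S = -29 + (55 + (-8 - 1*(-15))) = -29 + (55 + (-8 + 15)) = -29 + (55 + 7) = -29 + 62 = 33)
S**2 = 33**2 = 1089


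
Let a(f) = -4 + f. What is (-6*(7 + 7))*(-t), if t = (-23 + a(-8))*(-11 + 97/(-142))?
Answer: 2438730/71 ≈ 34348.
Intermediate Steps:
t = 58065/142 (t = (-23 + (-4 - 8))*(-11 + 97/(-142)) = (-23 - 12)*(-11 + 97*(-1/142)) = -35*(-11 - 97/142) = -35*(-1659/142) = 58065/142 ≈ 408.91)
(-6*(7 + 7))*(-t) = (-6*(7 + 7))*(-1*58065/142) = -6*14*(-58065/142) = -84*(-58065/142) = 2438730/71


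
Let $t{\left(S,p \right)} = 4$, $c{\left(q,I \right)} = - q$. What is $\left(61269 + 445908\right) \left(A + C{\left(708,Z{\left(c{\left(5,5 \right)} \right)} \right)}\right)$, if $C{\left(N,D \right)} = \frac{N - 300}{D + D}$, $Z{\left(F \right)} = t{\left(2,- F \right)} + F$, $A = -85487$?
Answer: $-43460504307$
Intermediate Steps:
$Z{\left(F \right)} = 4 + F$
$C{\left(N,D \right)} = \frac{-300 + N}{2 D}$
$\left(61269 + 445908\right) \left(A + C{\left(708,Z{\left(c{\left(5,5 \right)} \right)} \right)}\right) = \left(61269 + 445908\right) \left(-85487 + \frac{-300 + 708}{2 \left(4 - 5\right)}\right) = 507177 \left(-85487 + \frac{1}{2} \frac{1}{4 - 5} \cdot 408\right) = 507177 \left(-85487 + \frac{1}{2} \frac{1}{-1} \cdot 408\right) = 507177 \left(-85487 + \frac{1}{2} \left(-1\right) 408\right) = 507177 \left(-85487 - 204\right) = 507177 \left(-85691\right) = -43460504307$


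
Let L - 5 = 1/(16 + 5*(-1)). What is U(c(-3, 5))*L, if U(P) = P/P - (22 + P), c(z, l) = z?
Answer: -1008/11 ≈ -91.636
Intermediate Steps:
U(P) = -21 - P (U(P) = 1 + (-22 - P) = -21 - P)
L = 56/11 (L = 5 + 1/(16 + 5*(-1)) = 5 + 1/(16 - 5) = 5 + 1/11 = 56/11 ≈ 5.0909)
U(c(-3, 5))*L = (-21 - 1*(-3))*(56/11) = (-21 + 3)*(56/11) = -18*56/11 = -1008/11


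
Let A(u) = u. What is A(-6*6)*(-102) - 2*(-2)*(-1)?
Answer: 3668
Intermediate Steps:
A(-6*6)*(-102) - 2*(-2)*(-1) = -6*6*(-102) - 2*(-2)*(-1) = -3*12*(-102) + 4*(-1) = -36*(-102) - 4 = 3672 - 4 = 3668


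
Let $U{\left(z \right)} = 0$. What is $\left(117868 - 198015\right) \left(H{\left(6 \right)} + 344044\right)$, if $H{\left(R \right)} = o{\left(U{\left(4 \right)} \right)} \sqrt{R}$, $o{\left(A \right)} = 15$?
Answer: $-27574094468 - 1202205 \sqrt{6} \approx -2.7577 \cdot 10^{10}$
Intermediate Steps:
$H{\left(R \right)} = 15 \sqrt{R}$
$\left(117868 - 198015\right) \left(H{\left(6 \right)} + 344044\right) = \left(117868 - 198015\right) \left(15 \sqrt{6} + 344044\right) = - 80147 \left(344044 + 15 \sqrt{6}\right) = -27574094468 - 1202205 \sqrt{6}$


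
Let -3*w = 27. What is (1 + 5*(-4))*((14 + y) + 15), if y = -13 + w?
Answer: -133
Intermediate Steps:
w = -9 (w = -⅓*27 = -9)
y = -22 (y = -13 - 9 = -22)
(1 + 5*(-4))*((14 + y) + 15) = (1 + 5*(-4))*((14 - 22) + 15) = (1 - 20)*(-8 + 15) = -19*7 = -133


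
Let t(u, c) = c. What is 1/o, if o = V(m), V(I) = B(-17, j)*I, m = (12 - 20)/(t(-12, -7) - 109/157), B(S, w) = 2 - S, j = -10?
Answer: 151/2983 ≈ 0.050620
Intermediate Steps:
m = 157/151 (m = (12 - 20)/(-7 - 109/157) = -8/(-7 - 109*1/157) = -8/(-7 - 109/157) = -8/(-1208/157) = -8*(-157/1208) = 157/151 ≈ 1.0397)
V(I) = 19*I (V(I) = (2 - 1*(-17))*I = (2 + 17)*I = 19*I)
o = 2983/151 (o = 19*(157/151) = 2983/151 ≈ 19.755)
1/o = 1/(2983/151) = 151/2983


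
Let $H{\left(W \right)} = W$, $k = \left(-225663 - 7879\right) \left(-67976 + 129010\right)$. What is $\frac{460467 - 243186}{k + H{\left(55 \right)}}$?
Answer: $- \frac{217281}{14254002373} \approx -1.5244 \cdot 10^{-5}$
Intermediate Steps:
$k = -14254002428$ ($k = \left(-233542\right) 61034 = -14254002428$)
$\frac{460467 - 243186}{k + H{\left(55 \right)}} = \frac{460467 - 243186}{-14254002428 + 55} = \frac{217281}{-14254002373} = 217281 \left(- \frac{1}{14254002373}\right) = - \frac{217281}{14254002373}$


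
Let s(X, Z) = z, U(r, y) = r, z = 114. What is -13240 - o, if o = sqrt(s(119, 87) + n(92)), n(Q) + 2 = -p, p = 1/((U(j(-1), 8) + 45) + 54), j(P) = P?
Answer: -13240 - 5*sqrt(878)/14 ≈ -13251.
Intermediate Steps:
s(X, Z) = 114
p = 1/98 (p = 1/((-1 + 45) + 54) = 1/(44 + 54) = 1/98 ≈ 0.010204)
n(Q) = -197/98 (n(Q) = -2 - 1*1/98 = -2 - 1/98 = -197/98)
o = 5*sqrt(878)/14 (o = sqrt(114 - 197/98) = sqrt(10975/98) = 5*sqrt(878)/14 ≈ 10.583)
-13240 - o = -13240 - 5*sqrt(878)/14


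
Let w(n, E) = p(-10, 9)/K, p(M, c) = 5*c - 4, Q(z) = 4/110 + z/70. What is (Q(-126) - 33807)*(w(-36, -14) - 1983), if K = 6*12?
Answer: 26541316327/396 ≈ 6.7024e+7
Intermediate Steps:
Q(z) = 2/55 + z/70 (Q(z) = 4*(1/110) + z*(1/70) = 2/55 + z/70)
p(M, c) = -4 + 5*c
K = 72
w(n, E) = 41/72 (w(n, E) = (-4 + 5*9)/72 = (-4 + 45)*(1/72) = 41*(1/72) = 41/72)
(Q(-126) - 33807)*(w(-36, -14) - 1983) = ((2/55 + (1/70)*(-126)) - 33807)*(41/72 - 1983) = ((2/55 - 9/5) - 33807)*(-142735/72) = (-97/55 - 33807)*(-142735/72) = -1859482/55*(-142735/72) = 26541316327/396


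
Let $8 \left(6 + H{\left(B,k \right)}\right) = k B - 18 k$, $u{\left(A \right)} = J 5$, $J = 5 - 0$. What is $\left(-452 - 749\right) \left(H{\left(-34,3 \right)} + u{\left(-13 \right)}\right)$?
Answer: $\frac{1201}{2} \approx 600.5$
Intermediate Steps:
$J = 5$ ($J = 5 + 0 = 5$)
$u{\left(A \right)} = 25$ ($u{\left(A \right)} = 5 \cdot 5 = 25$)
$H{\left(B,k \right)} = -6 - \frac{9 k}{4} + \frac{B k}{8}$ ($H{\left(B,k \right)} = -6 + \frac{k B - 18 k}{8} = -6 + \frac{B k - 18 k}{8} = -6 + \frac{- 18 k + B k}{8} = -6 + \left(- \frac{9 k}{4} + \frac{B k}{8}\right) = -6 - \frac{9 k}{4} + \frac{B k}{8}$)
$\left(-452 - 749\right) \left(H{\left(-34,3 \right)} + u{\left(-13 \right)}\right) = \left(-452 - 749\right) \left(\left(-6 - \frac{27}{4} + \frac{1}{8} \left(-34\right) 3\right) + 25\right) = \left(-452 - 749\right) \left(\left(-6 - \frac{27}{4} - \frac{51}{4}\right) + 25\right) = - 1201 \left(- \frac{51}{2} + 25\right) = \left(-1201\right) \left(- \frac{1}{2}\right) = \frac{1201}{2}$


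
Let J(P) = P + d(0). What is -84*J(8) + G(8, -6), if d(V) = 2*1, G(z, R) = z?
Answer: -832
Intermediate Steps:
d(V) = 2
J(P) = 2 + P (J(P) = P + 2 = 2 + P)
-84*J(8) + G(8, -6) = -84*(2 + 8) + 8 = -84*10 + 8 = -840 + 8 = -832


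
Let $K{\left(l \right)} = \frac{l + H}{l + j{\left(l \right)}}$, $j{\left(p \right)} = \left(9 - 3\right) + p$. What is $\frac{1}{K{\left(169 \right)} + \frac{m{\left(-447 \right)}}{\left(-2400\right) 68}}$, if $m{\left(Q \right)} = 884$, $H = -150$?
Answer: $\frac{103200}{5141} \approx 20.074$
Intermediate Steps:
$j{\left(p \right)} = 6 + p$
$K{\left(l \right)} = \frac{-150 + l}{6 + 2 l}$ ($K{\left(l \right)} = \frac{l - 150}{l + \left(6 + l\right)} = \frac{-150 + l}{6 + 2 l}$)
$\frac{1}{K{\left(169 \right)} + \frac{m{\left(-447 \right)}}{\left(-2400\right) 68}} = \frac{1}{\frac{-150 + 169}{2 \left(3 + 169\right)} + \frac{884}{\left(-2400\right) 68}} = \frac{1}{\frac{1}{2} \cdot \frac{1}{172} \cdot 19 + \frac{884}{-163200}} = \frac{1}{\frac{1}{2} \cdot \frac{1}{172} \cdot 19 + 884 \left(- \frac{1}{163200}\right)} = \frac{1}{\frac{19}{344} - \frac{13}{2400}} = \frac{1}{\frac{5141}{103200}} = \frac{103200}{5141}$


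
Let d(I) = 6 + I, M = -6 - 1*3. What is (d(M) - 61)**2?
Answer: 4096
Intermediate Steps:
M = -9 (M = -6 - 3 = -9)
(d(M) - 61)**2 = ((6 - 9) - 61)**2 = (-3 - 61)**2 = (-64)**2 = 4096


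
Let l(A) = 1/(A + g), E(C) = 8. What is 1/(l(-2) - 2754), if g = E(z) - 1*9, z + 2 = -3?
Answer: -3/8263 ≈ -0.00036306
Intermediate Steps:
z = -5 (z = -2 - 3 = -5)
g = -1 (g = 8 - 1*9 = 8 - 9 = -1)
l(A) = 1/(-1 + A) (l(A) = 1/(A - 1) = 1/(-1 + A))
1/(l(-2) - 2754) = 1/(1/(-1 - 2) - 2754) = 1/(1/(-3) - 2754) = 1/(-1/3 - 2754) = 1/(-8263/3) = -3/8263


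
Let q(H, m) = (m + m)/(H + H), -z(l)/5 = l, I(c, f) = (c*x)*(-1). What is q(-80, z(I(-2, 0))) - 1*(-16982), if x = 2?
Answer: 67929/4 ≈ 16982.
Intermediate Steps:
I(c, f) = -2*c (I(c, f) = (c*2)*(-1) = (2*c)*(-1) = -2*c)
z(l) = -5*l
q(H, m) = m/H (q(H, m) = (2*m)/((2*H)) = (2*m)*(1/(2*H)) = m/H)
q(-80, z(I(-2, 0))) - 1*(-16982) = -(-10)*(-2)/(-80) - 1*(-16982) = -5*4*(-1/80) + 16982 = -20*(-1/80) + 16982 = ¼ + 16982 = 67929/4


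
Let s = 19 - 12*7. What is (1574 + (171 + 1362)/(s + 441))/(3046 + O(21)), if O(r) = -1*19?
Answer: 593357/1138152 ≈ 0.52133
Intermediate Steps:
s = -65 (s = 19 - 84 = -65)
O(r) = -19
(1574 + (171 + 1362)/(s + 441))/(3046 + O(21)) = (1574 + (171 + 1362)/(-65 + 441))/(3046 - 19) = (1574 + 1533/376)/3027 = (1574 + 1533*(1/376))*(1/3027) = (1574 + 1533/376)*(1/3027) = (593357/376)*(1/3027) = 593357/1138152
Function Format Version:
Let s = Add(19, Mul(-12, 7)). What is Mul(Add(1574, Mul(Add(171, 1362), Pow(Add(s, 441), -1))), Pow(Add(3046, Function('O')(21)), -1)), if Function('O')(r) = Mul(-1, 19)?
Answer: Rational(593357, 1138152) ≈ 0.52133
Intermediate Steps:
s = -65 (s = Add(19, -84) = -65)
Function('O')(r) = -19
Mul(Add(1574, Mul(Add(171, 1362), Pow(Add(s, 441), -1))), Pow(Add(3046, Function('O')(21)), -1)) = Mul(Add(1574, Mul(Add(171, 1362), Pow(Add(-65, 441), -1))), Pow(Add(3046, -19), -1)) = Mul(Add(1574, Mul(1533, Pow(376, -1))), Pow(3027, -1)) = Mul(Add(1574, Mul(1533, Rational(1, 376))), Rational(1, 3027)) = Mul(Add(1574, Rational(1533, 376)), Rational(1, 3027)) = Mul(Rational(593357, 376), Rational(1, 3027)) = Rational(593357, 1138152)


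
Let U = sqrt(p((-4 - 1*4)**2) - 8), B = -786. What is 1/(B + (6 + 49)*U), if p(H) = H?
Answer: -393/224198 - 55*sqrt(14)/224198 ≈ -0.0026708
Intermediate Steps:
U = 2*sqrt(14) (U = sqrt((-4 - 1*4)**2 - 8) = sqrt((-4 - 4)**2 - 8) = sqrt((-8)**2 - 8) = sqrt(64 - 8) = sqrt(56) = 2*sqrt(14) ≈ 7.4833)
1/(B + (6 + 49)*U) = 1/(-786 + (6 + 49)*(2*sqrt(14))) = 1/(-786 + 55*(2*sqrt(14))) = 1/(-786 + 110*sqrt(14))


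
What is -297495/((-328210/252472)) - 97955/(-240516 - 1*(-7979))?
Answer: 1746569033994323/7632096877 ≈ 2.2885e+5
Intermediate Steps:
-297495/((-328210/252472)) - 97955/(-240516 - 1*(-7979)) = -297495/((-328210*1/252472)) - 97955/(-240516 + 7979) = -297495/(-164105/126236) - 97955/(-232537) = -297495*(-126236/164105) - 97955*(-1/232537) = 7510915764/32821 + 97955/232537 = 1746569033994323/7632096877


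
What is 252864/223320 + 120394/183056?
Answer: 89674829/50098120 ≈ 1.7900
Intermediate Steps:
252864/223320 + 120394/183056 = 252864*(1/223320) + 120394*(1/183056) = 10536/9305 + 3541/5384 = 89674829/50098120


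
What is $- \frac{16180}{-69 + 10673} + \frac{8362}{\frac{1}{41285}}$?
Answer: $\frac{915191921625}{2651} \approx 3.4523 \cdot 10^{8}$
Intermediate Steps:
$- \frac{16180}{-69 + 10673} + \frac{8362}{\frac{1}{41285}} = - \frac{16180}{10604} + 8362 \frac{1}{\frac{1}{41285}} = \left(-16180\right) \frac{1}{10604} + 8362 \cdot 41285 = - \frac{4045}{2651} + 345225170 = \frac{915191921625}{2651}$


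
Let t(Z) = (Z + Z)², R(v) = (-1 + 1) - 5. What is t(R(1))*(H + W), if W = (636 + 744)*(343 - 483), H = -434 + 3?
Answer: -19363100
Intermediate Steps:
R(v) = -5 (R(v) = 0 - 5 = -5)
t(Z) = 4*Z² (t(Z) = (2*Z)² = 4*Z²)
H = -431
W = -193200 (W = 1380*(-140) = -193200)
t(R(1))*(H + W) = (4*(-5)²)*(-431 - 193200) = (4*25)*(-193631) = 100*(-193631) = -19363100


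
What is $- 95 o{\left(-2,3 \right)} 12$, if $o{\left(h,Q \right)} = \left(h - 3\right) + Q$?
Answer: $2280$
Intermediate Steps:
$o{\left(h,Q \right)} = -3 + Q + h$ ($o{\left(h,Q \right)} = \left(-3 + h\right) + Q = -3 + Q + h$)
$- 95 o{\left(-2,3 \right)} 12 = - 95 \left(-3 + 3 - 2\right) 12 = \left(-95\right) \left(-2\right) 12 = 190 \cdot 12 = 2280$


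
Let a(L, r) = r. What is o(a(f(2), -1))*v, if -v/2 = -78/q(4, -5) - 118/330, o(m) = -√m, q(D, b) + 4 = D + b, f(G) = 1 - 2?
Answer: 1006*I/33 ≈ 30.485*I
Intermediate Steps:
f(G) = -1
q(D, b) = -4 + D + b (q(D, b) = -4 + (D + b) = -4 + D + b)
v = -1006/33 (v = -2*(-78/(-4 + 4 - 5) - 118/330) = -2*(-78/(-5) - 118*1/330) = -2*(-78*(-⅕) - 59/165) = -2*(78/5 - 59/165) = -2*503/33 = -1006/33 ≈ -30.485)
o(a(f(2), -1))*v = -√(-1)*(-1006/33) = -I*(-1006/33) = 1006*I/33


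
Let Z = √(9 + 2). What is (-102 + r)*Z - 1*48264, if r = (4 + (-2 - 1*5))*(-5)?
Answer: -48264 - 87*√11 ≈ -48553.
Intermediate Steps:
r = 15 (r = (4 + (-2 - 5))*(-5) = (4 - 7)*(-5) = -3*(-5) = 15)
Z = √11 ≈ 3.3166
(-102 + r)*Z - 1*48264 = (-102 + 15)*√11 - 1*48264 = -87*√11 - 48264 = -48264 - 87*√11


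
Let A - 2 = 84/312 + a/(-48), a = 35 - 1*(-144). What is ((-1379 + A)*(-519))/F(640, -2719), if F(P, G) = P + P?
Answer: 149023411/266240 ≈ 559.73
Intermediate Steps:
a = 179 (a = 35 + 144 = 179)
F(P, G) = 2*P
A = -911/624 (A = 2 + (84/312 + 179/(-48)) = 2 + (84*(1/312) + 179*(-1/48)) = 2 + (7/26 - 179/48) = 2 - 2159/624 = -911/624 ≈ -1.4599)
((-1379 + A)*(-519))/F(640, -2719) = ((-1379 - 911/624)*(-519))/((2*640)) = -861407/624*(-519)/1280 = (149023411/208)*(1/1280) = 149023411/266240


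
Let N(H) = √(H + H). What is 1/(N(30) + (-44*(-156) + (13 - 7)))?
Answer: 229/1573228 - √15/23598420 ≈ 0.00014540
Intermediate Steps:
N(H) = √2*√H (N(H) = √(2*H) = √2*√H)
1/(N(30) + (-44*(-156) + (13 - 7))) = 1/(√2*√30 + (-44*(-156) + (13 - 7))) = 1/(2*√15 + (6864 + 6)) = 1/(2*√15 + 6870) = 1/(6870 + 2*√15)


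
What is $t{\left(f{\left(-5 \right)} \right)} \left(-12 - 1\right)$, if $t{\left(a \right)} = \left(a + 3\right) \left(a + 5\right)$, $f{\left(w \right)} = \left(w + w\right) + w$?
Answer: $-1560$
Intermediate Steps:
$f{\left(w \right)} = 3 w$ ($f{\left(w \right)} = 2 w + w = 3 w$)
$t{\left(a \right)} = \left(3 + a\right) \left(5 + a\right)$
$t{\left(f{\left(-5 \right)} \right)} \left(-12 - 1\right) = \left(15 + \left(3 \left(-5\right)\right)^{2} + 8 \cdot 3 \left(-5\right)\right) \left(-12 - 1\right) = \left(15 + \left(-15\right)^{2} + 8 \left(-15\right)\right) \left(-13\right) = \left(15 + 225 - 120\right) \left(-13\right) = 120 \left(-13\right) = -1560$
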